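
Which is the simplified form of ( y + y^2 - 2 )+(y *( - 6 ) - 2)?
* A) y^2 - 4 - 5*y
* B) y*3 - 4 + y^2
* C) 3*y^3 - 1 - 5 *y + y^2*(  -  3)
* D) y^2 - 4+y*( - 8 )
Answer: A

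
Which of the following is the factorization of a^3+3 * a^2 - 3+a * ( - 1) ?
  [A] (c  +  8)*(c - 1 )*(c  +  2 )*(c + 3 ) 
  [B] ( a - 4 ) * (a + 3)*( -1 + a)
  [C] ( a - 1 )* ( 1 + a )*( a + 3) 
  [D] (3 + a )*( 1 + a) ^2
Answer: C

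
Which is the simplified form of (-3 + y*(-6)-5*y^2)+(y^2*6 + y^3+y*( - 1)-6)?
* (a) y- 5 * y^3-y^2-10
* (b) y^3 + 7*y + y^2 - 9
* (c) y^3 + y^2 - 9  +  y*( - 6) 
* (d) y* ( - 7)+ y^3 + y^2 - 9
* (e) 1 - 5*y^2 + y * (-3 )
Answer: d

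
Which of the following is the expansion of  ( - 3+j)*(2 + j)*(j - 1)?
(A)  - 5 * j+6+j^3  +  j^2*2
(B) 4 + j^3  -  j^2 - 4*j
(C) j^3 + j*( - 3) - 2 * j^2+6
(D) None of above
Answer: D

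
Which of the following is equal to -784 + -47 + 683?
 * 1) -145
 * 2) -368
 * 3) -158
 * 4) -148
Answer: 4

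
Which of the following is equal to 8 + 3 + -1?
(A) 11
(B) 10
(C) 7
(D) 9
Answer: B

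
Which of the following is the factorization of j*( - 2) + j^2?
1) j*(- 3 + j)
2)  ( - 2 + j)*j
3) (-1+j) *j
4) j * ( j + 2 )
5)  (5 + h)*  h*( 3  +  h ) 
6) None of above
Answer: 2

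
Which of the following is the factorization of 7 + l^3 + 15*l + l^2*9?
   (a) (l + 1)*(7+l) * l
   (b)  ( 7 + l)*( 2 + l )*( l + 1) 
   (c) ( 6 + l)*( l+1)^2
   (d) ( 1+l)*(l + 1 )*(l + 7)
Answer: d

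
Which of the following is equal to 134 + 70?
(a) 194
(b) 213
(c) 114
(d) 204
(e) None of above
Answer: d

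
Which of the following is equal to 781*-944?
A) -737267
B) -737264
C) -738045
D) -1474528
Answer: B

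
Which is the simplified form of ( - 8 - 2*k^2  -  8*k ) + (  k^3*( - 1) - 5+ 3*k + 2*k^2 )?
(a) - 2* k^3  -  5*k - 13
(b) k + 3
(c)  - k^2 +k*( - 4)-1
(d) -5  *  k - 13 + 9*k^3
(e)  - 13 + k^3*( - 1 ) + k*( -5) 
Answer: e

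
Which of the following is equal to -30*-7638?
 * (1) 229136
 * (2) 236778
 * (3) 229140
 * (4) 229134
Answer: 3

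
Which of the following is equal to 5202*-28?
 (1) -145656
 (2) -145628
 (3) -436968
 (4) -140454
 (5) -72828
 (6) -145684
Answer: 1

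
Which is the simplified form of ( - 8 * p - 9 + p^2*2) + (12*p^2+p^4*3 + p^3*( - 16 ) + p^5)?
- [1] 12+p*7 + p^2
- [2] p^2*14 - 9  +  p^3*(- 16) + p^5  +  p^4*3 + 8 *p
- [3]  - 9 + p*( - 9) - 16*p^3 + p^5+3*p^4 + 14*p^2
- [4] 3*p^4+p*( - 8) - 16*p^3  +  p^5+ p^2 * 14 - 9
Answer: 4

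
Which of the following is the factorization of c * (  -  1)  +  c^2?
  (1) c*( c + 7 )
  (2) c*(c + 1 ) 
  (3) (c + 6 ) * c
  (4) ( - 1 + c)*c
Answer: 4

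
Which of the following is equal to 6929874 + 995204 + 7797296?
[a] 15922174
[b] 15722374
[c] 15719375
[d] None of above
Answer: b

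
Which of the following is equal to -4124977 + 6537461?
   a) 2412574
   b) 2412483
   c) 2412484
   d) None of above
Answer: c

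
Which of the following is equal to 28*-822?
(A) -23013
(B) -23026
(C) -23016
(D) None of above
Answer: C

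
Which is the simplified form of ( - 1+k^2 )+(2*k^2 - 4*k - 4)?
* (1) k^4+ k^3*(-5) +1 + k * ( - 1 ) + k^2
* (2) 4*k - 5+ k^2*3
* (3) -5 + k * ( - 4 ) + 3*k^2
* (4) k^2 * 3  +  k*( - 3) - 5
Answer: 3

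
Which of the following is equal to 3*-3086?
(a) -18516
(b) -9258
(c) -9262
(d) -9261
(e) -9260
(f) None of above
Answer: b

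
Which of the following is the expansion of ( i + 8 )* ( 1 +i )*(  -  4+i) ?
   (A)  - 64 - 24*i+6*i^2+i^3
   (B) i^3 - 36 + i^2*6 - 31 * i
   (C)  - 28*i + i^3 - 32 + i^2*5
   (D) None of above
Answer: C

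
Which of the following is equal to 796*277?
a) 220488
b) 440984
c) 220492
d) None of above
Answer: c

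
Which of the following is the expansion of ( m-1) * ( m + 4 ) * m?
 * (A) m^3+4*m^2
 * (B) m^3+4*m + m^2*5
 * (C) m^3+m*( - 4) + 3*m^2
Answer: C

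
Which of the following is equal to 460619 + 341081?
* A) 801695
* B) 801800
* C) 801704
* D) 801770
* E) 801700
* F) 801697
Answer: E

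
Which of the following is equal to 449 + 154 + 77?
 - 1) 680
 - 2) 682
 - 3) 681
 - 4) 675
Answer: 1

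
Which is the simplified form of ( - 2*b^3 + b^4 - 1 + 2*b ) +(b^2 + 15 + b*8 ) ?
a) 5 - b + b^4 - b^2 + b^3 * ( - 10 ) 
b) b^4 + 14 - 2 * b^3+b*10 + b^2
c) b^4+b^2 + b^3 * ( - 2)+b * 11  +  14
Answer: b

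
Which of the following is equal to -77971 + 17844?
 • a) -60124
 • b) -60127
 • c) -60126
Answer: b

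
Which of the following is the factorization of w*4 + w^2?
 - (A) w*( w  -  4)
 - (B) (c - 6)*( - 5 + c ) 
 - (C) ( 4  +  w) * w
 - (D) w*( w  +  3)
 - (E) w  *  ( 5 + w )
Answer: C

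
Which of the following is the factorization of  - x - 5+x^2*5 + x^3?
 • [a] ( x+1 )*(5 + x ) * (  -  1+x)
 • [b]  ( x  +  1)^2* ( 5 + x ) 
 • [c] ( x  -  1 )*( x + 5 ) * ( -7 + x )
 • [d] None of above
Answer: a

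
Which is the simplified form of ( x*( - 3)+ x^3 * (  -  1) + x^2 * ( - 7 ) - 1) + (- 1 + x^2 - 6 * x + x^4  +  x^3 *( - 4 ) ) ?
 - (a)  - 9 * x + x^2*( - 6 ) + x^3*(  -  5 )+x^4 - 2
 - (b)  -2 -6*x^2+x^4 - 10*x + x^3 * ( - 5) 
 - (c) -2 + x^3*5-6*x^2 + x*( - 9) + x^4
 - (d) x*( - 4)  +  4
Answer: a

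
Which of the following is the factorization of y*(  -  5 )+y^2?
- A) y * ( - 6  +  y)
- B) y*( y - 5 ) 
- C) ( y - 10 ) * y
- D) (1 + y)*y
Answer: B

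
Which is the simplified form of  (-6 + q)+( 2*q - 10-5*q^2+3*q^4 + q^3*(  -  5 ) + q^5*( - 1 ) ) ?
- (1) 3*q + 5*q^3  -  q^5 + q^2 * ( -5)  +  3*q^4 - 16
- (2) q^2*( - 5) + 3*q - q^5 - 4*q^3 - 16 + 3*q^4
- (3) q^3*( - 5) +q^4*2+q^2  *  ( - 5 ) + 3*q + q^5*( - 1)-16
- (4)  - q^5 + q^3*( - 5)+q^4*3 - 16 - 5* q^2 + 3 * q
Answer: 4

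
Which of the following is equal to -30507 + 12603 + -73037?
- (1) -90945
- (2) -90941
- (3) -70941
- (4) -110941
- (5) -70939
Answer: 2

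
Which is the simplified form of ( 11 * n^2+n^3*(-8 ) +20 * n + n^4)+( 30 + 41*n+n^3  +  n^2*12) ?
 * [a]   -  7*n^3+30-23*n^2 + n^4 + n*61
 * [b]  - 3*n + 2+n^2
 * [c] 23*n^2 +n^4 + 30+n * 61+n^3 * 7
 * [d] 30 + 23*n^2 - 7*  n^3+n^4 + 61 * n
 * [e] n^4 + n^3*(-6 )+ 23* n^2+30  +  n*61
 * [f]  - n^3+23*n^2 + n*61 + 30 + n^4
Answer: d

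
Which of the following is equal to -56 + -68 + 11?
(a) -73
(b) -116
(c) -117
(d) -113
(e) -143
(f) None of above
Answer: d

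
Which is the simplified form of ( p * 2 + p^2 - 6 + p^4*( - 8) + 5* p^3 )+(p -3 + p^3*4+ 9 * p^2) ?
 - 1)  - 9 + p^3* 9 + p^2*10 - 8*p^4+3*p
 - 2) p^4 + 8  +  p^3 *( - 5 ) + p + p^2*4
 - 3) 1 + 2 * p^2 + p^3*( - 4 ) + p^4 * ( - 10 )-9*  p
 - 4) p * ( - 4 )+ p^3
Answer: 1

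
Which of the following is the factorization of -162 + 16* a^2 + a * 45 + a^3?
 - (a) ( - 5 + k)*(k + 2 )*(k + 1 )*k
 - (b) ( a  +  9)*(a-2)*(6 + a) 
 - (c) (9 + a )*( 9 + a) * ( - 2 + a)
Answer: c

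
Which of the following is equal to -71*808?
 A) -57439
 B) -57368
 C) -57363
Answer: B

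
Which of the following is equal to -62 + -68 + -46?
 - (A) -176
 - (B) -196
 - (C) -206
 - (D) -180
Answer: A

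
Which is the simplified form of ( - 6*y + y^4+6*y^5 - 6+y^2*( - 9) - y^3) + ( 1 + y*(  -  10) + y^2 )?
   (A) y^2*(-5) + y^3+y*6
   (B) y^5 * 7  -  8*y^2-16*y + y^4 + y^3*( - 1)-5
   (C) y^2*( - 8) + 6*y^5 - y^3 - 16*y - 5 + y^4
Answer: C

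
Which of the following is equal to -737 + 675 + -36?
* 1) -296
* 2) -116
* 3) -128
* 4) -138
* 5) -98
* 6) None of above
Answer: 5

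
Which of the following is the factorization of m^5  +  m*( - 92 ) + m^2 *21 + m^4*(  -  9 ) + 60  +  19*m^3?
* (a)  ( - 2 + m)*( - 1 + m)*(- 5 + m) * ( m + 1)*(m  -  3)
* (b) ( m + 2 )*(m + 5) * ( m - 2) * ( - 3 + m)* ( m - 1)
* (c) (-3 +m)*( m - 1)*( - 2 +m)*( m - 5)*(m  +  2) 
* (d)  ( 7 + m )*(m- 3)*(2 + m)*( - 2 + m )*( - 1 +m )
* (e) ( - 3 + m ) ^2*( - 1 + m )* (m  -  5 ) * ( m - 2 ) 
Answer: c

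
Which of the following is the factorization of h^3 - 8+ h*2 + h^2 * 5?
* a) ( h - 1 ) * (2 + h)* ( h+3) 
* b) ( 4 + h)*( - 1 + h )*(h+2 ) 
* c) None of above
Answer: b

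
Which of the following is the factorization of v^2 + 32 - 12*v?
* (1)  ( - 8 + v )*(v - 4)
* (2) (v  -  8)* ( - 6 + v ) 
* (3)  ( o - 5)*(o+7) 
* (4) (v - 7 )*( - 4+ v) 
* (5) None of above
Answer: 1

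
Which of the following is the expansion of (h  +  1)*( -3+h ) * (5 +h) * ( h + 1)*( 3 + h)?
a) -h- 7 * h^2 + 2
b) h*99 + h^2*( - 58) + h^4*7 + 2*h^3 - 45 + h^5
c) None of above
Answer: c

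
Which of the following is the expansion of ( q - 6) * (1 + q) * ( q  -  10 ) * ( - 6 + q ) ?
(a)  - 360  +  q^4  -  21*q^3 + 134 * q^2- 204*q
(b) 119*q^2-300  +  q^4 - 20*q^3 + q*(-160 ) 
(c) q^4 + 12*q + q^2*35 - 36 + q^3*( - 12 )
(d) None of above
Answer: a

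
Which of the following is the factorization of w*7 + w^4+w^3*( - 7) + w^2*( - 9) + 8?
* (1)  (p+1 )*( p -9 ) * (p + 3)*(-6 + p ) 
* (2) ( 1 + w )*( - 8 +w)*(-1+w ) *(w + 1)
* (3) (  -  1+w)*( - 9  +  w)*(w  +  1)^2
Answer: 2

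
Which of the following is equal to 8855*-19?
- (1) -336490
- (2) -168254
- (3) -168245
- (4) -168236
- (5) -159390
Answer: 3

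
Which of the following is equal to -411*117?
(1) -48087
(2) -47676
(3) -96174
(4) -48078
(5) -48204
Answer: 1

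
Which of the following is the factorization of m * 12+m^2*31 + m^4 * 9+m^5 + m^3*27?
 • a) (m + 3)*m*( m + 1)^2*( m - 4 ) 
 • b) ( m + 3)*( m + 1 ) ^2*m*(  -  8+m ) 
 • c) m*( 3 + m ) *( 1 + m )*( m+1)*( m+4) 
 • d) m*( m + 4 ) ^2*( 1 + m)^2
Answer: c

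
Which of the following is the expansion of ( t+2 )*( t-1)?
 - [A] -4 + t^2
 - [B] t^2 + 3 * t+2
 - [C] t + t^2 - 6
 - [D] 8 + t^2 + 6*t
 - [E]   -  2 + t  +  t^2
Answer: E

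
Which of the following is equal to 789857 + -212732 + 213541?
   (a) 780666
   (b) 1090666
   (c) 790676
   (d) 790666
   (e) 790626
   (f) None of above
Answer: d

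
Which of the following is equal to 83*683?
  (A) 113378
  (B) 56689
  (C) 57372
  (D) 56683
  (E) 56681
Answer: B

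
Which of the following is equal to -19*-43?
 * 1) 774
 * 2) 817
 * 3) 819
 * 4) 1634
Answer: 2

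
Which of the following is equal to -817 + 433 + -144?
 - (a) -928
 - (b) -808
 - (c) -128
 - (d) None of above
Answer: d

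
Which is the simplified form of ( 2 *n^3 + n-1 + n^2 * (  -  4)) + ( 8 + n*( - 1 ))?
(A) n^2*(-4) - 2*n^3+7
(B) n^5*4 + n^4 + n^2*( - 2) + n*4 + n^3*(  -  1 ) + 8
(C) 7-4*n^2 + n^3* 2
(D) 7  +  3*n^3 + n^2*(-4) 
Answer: C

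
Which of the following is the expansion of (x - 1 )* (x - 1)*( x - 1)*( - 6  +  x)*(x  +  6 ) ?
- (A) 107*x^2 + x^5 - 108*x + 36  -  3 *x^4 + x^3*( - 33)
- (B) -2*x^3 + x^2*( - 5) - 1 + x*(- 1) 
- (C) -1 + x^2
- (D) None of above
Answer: A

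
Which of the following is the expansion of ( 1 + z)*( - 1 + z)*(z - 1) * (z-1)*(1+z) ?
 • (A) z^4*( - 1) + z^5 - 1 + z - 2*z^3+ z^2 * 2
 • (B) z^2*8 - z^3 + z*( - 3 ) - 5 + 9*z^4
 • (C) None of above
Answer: A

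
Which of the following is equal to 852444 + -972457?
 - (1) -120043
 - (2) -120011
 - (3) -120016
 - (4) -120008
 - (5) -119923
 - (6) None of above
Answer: 6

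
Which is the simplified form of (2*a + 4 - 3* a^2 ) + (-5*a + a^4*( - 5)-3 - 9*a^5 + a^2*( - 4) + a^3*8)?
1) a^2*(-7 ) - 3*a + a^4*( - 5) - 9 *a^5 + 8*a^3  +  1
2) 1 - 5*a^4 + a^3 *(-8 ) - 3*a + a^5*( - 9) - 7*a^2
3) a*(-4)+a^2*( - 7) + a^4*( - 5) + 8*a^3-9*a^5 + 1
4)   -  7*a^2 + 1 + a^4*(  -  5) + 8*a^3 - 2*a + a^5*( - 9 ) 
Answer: 1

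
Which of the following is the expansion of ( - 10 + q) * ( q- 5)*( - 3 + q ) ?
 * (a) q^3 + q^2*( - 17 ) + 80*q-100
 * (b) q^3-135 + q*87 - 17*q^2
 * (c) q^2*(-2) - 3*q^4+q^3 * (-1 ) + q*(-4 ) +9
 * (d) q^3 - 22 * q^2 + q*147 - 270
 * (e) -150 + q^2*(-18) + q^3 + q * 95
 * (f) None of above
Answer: e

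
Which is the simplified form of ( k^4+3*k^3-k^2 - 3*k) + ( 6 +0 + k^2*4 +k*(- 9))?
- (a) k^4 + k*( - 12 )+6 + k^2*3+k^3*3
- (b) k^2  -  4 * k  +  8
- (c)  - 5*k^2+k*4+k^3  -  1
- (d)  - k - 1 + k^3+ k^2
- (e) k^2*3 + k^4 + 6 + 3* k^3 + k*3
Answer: a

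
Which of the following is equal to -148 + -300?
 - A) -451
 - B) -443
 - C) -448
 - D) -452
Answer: C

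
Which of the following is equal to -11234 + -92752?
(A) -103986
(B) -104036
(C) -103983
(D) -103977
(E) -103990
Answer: A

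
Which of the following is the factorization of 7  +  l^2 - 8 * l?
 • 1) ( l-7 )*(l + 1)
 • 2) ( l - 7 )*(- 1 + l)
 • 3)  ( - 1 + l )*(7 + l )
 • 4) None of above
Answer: 2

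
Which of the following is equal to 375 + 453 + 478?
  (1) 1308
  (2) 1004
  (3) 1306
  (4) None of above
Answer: 3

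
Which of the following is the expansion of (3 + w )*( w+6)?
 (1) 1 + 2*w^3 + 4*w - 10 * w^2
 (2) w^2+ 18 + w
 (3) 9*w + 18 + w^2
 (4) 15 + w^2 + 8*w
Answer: 3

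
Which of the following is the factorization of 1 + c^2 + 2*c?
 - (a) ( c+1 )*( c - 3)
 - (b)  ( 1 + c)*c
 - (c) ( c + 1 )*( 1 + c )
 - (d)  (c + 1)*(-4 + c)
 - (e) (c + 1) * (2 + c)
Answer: c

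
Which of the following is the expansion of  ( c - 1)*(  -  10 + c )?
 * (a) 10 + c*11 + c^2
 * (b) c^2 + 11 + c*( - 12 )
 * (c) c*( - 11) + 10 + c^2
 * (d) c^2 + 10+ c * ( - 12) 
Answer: c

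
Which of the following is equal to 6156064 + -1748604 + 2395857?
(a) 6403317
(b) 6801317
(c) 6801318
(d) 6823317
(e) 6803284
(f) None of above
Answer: f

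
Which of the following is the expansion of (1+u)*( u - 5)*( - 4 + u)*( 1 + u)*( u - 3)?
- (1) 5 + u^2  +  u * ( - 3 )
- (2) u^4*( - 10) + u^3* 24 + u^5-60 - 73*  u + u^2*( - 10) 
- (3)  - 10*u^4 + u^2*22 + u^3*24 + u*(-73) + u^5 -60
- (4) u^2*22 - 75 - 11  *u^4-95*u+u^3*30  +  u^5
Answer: 3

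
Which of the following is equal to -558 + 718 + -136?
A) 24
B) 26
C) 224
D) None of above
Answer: A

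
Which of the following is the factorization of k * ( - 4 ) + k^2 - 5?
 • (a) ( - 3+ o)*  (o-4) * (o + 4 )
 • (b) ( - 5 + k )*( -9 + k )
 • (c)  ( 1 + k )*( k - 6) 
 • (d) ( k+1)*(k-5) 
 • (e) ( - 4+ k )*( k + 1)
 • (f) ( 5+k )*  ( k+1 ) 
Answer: d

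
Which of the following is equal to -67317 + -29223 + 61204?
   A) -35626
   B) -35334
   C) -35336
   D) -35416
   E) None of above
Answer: C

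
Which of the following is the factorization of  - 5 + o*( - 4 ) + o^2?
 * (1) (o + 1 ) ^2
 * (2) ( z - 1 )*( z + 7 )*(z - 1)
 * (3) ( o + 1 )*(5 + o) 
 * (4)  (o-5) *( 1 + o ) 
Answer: 4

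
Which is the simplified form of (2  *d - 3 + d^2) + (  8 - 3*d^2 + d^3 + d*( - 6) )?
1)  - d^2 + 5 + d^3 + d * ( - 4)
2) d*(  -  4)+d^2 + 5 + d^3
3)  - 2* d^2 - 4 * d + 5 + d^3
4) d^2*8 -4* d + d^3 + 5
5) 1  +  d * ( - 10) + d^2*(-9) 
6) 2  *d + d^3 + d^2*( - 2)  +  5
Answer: 3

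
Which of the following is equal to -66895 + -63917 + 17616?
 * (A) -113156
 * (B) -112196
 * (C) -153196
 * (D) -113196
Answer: D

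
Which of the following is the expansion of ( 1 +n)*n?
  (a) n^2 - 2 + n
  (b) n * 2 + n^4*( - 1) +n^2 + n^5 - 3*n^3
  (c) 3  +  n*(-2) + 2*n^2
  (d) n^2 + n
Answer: d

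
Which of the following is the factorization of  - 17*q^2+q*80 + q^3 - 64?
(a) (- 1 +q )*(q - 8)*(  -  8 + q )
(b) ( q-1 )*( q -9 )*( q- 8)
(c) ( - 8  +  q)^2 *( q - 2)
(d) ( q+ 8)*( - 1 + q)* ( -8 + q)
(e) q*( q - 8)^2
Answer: a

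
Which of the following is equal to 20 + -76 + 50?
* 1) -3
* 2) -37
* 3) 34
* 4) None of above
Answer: 4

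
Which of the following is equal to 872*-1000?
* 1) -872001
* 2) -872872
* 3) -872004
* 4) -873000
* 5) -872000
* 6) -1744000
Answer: 5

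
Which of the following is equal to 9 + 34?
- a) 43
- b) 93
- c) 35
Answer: a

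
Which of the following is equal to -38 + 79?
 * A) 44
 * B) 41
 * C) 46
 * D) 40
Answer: B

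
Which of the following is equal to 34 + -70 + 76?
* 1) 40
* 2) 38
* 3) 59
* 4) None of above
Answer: 1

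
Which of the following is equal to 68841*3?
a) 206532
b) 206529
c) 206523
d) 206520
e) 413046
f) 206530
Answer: c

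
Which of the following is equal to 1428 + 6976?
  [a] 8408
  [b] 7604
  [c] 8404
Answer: c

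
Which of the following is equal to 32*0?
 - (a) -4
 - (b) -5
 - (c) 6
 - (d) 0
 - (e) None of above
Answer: d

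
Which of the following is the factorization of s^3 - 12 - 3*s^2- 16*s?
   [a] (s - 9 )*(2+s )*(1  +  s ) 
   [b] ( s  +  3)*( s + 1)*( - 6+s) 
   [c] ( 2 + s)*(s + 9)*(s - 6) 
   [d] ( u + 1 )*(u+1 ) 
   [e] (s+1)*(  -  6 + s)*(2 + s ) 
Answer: e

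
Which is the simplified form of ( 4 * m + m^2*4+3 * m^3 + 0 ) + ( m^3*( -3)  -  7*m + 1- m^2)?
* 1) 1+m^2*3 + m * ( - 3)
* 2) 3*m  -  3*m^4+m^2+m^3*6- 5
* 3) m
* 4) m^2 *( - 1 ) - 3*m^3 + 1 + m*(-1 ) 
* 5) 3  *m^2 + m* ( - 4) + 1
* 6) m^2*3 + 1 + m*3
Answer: 1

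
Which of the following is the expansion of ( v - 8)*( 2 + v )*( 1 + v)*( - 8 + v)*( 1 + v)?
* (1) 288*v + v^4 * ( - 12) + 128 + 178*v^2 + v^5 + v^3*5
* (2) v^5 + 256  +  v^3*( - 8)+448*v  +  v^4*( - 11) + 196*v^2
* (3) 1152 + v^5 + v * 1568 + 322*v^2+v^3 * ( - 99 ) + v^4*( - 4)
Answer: 1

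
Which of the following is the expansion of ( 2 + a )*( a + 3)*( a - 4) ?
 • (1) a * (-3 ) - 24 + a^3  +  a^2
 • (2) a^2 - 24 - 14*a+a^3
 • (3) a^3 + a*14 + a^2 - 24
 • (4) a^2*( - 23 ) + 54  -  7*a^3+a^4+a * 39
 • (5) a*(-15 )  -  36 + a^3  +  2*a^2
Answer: 2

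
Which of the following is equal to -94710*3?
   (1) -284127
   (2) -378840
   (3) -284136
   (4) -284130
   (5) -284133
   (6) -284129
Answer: 4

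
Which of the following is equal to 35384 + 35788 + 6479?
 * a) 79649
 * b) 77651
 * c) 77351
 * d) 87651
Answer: b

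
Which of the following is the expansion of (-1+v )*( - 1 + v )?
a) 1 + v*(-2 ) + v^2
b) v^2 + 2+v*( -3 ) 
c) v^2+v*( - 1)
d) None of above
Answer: a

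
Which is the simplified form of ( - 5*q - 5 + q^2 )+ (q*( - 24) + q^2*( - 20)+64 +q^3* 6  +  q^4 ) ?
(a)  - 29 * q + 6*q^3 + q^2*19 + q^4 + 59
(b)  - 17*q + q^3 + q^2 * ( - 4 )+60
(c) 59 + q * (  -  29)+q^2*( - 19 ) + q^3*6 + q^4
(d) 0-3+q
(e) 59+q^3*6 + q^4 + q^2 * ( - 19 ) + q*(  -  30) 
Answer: c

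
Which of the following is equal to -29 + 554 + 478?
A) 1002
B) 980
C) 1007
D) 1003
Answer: D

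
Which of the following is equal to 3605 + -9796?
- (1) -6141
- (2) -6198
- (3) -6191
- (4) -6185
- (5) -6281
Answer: 3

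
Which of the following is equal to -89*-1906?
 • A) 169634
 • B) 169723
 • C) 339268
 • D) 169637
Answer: A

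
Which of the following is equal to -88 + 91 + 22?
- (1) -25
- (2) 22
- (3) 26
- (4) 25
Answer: 4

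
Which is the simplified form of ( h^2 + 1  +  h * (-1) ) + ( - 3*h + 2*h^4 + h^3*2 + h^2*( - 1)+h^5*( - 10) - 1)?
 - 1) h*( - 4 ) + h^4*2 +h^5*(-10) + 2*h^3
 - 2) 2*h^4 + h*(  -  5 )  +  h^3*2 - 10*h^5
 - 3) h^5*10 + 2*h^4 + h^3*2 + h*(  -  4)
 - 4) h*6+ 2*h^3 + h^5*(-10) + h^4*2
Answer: 1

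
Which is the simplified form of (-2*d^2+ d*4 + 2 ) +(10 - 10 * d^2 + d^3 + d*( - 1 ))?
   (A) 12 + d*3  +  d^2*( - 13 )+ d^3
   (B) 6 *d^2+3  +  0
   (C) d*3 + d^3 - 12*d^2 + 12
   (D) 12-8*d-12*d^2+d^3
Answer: C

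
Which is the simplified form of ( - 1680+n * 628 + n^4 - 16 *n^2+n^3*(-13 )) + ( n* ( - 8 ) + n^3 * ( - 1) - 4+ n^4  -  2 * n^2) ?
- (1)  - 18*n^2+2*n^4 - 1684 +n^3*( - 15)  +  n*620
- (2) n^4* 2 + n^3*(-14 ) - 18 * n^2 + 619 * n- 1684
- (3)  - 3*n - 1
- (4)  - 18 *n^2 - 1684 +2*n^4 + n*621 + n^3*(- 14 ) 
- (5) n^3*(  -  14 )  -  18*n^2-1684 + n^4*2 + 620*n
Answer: 5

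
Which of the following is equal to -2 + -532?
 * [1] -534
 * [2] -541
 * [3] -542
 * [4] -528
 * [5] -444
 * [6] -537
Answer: 1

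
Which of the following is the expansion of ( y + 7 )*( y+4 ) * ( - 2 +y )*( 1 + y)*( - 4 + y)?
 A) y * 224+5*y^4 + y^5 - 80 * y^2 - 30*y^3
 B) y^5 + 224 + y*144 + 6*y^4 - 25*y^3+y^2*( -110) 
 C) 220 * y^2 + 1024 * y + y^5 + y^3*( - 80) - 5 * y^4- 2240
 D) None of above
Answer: B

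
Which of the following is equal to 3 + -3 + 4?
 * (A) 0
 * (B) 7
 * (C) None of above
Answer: C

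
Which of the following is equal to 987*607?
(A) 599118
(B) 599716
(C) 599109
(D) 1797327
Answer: C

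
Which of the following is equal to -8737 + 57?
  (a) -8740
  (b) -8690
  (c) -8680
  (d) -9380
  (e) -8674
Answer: c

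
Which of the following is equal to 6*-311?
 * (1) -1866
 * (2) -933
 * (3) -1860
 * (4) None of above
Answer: 1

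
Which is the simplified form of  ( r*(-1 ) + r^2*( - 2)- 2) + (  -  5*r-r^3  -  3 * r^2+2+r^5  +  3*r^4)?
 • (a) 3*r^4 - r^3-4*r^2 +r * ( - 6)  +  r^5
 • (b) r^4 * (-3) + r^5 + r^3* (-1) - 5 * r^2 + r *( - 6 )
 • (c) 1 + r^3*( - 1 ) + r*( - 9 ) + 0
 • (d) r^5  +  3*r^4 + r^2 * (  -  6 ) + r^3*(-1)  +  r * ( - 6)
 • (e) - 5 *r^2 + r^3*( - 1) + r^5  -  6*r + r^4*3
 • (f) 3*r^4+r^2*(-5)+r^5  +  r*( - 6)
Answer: e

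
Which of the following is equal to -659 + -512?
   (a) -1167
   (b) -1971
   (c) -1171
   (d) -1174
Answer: c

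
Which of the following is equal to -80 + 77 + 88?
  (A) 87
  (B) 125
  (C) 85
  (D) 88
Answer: C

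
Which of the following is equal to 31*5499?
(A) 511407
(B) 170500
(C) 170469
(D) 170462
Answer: C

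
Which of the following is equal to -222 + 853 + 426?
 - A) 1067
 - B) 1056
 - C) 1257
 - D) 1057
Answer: D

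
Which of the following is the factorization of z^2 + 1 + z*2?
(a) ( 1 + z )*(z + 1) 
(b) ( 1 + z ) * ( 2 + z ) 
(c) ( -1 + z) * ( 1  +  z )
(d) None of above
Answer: a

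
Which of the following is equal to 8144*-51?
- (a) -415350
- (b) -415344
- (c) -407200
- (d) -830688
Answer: b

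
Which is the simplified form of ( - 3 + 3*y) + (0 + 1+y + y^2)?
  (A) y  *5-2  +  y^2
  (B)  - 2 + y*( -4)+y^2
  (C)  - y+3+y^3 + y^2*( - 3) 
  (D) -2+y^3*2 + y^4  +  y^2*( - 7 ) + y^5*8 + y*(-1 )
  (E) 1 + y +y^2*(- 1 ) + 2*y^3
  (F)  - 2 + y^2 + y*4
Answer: F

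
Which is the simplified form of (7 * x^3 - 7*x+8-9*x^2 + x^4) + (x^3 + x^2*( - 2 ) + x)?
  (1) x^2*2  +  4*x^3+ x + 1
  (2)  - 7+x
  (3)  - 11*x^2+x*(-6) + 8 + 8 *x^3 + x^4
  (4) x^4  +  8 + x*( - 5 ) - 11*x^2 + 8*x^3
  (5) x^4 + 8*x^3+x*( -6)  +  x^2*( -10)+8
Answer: 3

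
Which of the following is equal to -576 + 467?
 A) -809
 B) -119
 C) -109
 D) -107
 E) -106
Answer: C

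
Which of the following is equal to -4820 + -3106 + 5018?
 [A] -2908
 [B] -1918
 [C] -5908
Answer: A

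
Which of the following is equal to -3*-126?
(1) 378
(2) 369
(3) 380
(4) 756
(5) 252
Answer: 1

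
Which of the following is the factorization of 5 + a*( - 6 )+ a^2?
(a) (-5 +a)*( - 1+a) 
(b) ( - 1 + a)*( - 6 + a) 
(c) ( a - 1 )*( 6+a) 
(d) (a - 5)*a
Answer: a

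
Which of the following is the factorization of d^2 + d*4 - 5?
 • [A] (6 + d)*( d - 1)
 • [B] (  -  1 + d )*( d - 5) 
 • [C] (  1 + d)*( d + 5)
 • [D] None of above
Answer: D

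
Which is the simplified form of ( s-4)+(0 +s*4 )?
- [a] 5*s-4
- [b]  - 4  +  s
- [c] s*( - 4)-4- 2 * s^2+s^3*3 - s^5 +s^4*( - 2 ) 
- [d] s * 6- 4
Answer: a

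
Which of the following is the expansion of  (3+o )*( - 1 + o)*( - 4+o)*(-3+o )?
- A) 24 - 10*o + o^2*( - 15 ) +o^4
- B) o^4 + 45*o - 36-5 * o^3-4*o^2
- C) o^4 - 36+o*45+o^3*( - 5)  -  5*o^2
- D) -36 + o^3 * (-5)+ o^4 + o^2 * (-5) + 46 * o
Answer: C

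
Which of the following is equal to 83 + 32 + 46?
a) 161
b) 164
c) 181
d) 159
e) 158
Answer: a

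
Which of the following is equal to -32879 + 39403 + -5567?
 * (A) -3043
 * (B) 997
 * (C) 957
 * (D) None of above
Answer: C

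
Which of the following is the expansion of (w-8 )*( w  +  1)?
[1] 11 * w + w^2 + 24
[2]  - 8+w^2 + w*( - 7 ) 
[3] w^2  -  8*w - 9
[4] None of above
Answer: 2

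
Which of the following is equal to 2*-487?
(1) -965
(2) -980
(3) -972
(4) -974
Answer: 4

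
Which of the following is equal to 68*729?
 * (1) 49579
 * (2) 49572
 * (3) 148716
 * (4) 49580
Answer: 2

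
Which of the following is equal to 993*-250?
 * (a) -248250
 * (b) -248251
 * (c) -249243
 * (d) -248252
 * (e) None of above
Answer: a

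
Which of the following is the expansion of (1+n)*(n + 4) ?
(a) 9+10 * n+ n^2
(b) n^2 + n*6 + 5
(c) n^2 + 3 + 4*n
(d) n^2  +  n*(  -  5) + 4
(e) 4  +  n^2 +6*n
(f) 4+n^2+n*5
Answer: f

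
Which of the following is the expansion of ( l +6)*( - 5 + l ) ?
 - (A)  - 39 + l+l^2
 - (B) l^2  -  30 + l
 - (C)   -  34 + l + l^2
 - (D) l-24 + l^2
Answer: B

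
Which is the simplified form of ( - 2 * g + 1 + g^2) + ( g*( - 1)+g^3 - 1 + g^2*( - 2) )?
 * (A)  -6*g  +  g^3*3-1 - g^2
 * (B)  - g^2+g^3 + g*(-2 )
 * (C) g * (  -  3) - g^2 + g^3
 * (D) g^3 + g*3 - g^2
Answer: C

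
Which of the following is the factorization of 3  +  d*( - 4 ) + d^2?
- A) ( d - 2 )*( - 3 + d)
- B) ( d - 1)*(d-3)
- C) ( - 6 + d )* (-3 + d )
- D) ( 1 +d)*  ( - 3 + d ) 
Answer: B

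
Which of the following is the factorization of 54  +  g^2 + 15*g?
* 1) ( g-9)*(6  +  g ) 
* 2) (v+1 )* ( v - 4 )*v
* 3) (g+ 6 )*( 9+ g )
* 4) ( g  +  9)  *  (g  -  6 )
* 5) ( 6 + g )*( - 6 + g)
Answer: 3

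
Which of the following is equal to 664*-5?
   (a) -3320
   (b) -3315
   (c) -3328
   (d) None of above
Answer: a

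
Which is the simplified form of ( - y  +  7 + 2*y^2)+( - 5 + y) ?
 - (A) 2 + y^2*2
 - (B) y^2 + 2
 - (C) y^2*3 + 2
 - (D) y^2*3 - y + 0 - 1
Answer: A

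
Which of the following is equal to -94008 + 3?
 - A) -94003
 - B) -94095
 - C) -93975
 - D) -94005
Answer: D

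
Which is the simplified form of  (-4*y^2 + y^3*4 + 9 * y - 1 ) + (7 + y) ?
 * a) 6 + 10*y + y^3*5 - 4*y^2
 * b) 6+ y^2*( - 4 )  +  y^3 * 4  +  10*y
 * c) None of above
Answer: b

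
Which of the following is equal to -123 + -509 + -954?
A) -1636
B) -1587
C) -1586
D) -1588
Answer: C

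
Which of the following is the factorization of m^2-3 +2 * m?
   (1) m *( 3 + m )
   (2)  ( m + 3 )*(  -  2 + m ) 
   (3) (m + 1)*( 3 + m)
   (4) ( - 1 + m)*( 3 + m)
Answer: 4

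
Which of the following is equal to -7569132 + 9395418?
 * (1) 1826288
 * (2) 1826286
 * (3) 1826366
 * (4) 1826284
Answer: 2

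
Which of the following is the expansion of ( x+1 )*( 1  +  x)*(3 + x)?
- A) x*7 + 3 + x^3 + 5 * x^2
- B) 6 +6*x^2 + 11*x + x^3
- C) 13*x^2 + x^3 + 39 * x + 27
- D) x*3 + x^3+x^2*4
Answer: A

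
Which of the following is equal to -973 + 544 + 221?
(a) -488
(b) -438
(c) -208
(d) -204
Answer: c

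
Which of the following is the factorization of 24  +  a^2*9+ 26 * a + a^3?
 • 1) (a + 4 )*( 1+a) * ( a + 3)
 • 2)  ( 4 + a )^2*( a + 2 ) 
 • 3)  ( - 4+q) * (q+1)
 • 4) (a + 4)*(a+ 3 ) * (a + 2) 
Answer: 4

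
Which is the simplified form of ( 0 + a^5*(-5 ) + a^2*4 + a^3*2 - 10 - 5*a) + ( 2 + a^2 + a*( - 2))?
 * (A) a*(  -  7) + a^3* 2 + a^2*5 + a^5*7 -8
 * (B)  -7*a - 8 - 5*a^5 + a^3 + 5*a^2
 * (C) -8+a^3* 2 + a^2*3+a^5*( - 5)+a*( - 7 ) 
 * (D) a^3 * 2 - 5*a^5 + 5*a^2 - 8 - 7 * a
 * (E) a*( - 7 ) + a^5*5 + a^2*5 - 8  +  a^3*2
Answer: D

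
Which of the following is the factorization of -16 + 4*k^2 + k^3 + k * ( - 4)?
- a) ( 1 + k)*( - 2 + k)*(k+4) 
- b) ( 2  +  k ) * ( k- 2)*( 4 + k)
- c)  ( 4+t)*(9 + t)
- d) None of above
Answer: b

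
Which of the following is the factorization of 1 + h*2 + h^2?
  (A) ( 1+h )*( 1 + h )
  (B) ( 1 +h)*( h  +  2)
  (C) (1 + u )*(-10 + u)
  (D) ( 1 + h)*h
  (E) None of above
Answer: A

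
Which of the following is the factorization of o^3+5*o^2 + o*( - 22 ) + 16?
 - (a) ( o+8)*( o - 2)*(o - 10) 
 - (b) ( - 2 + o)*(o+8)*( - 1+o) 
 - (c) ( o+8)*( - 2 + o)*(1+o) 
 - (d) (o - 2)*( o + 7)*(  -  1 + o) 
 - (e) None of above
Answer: b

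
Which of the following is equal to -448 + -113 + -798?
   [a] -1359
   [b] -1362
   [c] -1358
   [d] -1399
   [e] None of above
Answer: a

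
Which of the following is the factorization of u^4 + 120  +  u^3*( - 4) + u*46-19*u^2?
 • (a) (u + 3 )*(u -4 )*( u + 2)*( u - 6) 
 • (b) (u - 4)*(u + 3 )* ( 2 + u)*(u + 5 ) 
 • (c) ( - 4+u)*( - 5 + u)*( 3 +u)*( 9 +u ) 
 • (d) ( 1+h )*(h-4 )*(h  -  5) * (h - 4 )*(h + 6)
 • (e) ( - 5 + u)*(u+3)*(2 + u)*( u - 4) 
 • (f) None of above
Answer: e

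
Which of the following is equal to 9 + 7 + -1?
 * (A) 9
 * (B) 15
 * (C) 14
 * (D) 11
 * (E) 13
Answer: B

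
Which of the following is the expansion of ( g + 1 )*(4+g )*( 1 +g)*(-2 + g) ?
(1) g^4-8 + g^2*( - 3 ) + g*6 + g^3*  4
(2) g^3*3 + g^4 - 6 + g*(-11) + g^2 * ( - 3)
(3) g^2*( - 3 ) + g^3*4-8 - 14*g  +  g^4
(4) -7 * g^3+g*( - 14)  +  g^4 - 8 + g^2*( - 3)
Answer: 3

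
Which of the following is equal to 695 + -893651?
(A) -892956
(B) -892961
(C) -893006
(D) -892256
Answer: A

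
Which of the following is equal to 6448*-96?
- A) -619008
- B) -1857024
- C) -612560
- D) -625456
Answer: A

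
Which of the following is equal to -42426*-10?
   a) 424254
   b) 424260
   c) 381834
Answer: b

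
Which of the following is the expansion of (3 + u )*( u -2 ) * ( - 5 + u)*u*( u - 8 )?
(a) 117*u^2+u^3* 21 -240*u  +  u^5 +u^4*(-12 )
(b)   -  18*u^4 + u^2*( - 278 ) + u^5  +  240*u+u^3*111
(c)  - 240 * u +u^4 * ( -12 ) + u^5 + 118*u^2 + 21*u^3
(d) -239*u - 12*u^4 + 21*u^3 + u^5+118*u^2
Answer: c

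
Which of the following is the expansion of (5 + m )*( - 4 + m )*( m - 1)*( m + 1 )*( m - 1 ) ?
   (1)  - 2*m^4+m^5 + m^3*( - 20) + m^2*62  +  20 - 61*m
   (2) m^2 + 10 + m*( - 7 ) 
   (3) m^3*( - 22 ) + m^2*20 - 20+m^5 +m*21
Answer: 3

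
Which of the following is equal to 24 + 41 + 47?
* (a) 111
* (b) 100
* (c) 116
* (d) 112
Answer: d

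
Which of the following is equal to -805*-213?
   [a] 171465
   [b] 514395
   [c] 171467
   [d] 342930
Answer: a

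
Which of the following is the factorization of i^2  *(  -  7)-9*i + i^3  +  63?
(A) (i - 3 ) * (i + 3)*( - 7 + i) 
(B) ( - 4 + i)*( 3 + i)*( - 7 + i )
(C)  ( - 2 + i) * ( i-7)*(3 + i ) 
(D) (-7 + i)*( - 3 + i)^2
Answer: A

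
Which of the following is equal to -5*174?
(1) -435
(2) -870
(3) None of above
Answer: 2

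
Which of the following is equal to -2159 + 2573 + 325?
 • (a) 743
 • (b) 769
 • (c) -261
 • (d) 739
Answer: d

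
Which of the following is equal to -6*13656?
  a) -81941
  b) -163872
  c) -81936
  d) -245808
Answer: c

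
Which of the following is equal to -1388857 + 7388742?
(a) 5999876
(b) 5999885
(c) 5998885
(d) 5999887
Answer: b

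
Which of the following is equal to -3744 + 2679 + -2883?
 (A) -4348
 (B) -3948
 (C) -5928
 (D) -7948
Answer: B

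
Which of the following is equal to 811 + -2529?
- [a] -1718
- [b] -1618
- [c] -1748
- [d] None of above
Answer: a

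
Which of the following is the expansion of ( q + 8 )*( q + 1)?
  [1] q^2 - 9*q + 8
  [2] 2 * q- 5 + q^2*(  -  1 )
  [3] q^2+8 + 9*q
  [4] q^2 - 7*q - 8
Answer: 3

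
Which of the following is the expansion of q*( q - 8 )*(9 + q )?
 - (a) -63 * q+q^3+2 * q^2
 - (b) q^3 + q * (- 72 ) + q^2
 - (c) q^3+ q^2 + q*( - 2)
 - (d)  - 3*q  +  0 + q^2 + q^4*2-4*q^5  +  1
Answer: b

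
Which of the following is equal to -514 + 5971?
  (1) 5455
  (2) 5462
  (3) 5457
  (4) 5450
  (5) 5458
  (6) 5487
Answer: 3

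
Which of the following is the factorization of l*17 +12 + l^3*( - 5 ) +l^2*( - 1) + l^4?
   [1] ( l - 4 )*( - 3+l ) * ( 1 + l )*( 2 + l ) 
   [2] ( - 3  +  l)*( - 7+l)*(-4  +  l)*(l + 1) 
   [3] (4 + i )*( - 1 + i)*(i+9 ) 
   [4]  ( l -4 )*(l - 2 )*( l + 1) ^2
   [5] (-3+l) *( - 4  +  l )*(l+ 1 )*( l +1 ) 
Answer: 5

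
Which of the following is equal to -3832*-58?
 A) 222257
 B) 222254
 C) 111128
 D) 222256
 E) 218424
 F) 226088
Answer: D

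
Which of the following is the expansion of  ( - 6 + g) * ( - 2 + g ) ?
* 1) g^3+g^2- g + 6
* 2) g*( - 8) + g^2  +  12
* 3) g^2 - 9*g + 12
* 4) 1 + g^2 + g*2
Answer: 2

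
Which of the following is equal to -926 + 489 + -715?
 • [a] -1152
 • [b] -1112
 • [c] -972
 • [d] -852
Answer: a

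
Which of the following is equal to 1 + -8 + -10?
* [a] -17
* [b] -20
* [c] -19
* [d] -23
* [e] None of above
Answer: a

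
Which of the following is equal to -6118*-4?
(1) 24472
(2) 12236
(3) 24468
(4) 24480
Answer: 1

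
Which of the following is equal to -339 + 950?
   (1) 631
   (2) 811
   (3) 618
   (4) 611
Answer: 4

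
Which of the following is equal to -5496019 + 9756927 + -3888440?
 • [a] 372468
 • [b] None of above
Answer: a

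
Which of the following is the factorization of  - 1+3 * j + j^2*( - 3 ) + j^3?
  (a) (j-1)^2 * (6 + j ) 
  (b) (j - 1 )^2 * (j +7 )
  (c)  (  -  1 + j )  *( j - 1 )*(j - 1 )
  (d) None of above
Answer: c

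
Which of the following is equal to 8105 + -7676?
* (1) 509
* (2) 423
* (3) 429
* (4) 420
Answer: 3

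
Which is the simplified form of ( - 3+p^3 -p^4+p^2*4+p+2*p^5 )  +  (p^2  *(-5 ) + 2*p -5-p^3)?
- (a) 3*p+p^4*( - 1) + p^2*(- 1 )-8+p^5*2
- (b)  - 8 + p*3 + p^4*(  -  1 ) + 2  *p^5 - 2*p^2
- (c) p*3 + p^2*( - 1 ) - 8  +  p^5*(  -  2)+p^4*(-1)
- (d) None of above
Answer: a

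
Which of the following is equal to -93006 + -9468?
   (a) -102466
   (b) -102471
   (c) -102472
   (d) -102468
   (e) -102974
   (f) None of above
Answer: f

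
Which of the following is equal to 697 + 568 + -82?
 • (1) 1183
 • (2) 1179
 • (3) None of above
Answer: 1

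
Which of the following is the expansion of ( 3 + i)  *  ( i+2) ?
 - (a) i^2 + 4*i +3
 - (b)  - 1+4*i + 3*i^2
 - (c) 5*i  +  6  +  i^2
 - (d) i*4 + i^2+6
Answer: c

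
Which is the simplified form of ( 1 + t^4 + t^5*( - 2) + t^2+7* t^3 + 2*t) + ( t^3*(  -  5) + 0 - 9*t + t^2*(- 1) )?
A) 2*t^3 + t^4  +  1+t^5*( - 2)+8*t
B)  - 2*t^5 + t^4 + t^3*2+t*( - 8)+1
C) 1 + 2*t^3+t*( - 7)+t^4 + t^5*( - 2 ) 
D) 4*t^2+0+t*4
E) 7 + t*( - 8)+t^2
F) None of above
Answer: C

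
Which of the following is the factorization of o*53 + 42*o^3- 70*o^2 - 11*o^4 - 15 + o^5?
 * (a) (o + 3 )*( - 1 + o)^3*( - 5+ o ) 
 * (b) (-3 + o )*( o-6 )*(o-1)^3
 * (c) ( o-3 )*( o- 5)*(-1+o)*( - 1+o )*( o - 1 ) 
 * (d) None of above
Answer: c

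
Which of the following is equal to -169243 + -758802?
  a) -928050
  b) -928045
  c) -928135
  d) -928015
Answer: b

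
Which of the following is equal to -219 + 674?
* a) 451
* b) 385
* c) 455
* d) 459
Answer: c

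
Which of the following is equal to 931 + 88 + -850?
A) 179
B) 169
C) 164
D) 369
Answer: B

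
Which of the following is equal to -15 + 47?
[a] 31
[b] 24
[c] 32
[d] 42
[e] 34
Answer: c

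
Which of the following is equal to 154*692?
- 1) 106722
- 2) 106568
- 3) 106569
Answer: 2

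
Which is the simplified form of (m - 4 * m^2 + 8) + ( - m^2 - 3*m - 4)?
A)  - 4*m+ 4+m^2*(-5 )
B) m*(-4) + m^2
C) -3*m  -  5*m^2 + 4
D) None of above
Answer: D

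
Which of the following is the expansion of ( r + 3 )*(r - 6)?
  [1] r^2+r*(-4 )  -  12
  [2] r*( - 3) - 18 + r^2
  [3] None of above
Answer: 2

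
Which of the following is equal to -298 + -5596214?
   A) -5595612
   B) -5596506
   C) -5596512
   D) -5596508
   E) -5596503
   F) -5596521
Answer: C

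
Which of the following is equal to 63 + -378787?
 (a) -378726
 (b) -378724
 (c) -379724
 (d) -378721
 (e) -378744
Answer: b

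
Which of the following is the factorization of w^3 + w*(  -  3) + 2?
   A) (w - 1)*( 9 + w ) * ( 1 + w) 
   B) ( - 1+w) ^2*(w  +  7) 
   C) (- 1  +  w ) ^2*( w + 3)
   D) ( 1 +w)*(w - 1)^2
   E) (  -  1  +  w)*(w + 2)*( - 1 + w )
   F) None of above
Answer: E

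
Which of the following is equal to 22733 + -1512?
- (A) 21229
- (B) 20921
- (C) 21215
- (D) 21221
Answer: D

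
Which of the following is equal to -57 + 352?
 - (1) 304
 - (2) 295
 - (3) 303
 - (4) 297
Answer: 2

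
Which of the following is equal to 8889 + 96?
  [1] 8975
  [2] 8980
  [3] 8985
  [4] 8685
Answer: 3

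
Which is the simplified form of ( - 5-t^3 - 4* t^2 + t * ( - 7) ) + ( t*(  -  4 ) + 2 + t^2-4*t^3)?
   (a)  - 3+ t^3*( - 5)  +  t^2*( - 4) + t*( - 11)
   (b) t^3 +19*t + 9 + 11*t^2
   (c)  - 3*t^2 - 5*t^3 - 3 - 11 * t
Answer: c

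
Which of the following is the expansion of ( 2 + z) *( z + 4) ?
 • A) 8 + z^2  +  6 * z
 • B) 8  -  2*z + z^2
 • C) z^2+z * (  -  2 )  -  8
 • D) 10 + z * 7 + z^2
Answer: A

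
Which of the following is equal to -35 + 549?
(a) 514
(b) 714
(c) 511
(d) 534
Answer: a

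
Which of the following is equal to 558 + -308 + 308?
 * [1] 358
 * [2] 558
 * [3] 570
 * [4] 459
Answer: 2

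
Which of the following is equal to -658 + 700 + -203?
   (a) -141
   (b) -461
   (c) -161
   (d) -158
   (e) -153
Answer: c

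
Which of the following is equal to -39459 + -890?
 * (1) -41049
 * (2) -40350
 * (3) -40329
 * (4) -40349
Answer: 4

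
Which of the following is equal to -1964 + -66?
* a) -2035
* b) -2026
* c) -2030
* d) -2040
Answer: c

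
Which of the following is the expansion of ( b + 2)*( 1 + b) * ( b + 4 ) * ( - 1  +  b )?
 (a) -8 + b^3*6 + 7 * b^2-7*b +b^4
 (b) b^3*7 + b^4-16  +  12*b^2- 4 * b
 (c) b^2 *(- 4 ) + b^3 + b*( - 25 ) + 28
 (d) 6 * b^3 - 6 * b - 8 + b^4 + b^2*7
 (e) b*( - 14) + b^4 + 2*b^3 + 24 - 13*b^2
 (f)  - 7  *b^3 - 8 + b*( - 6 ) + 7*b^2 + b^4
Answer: d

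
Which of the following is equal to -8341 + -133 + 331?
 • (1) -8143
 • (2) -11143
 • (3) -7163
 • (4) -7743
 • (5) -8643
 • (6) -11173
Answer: 1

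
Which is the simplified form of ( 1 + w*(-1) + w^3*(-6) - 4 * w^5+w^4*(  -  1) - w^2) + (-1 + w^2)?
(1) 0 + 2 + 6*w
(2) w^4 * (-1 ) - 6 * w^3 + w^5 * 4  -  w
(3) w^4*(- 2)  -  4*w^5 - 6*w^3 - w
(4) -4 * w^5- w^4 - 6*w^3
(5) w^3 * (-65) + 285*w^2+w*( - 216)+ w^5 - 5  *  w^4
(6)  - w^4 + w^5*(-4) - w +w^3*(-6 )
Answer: 6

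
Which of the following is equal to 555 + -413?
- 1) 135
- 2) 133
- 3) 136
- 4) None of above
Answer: 4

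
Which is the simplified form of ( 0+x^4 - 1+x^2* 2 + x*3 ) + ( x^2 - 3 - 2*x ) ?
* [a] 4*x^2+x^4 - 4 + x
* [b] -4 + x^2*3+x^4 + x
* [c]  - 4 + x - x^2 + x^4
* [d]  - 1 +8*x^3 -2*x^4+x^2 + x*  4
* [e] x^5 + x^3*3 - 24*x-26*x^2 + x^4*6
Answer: b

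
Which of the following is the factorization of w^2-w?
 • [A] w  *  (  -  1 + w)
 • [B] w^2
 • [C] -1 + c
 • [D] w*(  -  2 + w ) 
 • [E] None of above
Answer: A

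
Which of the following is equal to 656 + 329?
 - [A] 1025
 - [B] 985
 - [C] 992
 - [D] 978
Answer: B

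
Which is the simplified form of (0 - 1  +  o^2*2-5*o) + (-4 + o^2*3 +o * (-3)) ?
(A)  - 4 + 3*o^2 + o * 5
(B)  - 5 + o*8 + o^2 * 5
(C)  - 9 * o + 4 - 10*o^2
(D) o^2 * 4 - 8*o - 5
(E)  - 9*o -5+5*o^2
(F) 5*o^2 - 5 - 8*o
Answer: F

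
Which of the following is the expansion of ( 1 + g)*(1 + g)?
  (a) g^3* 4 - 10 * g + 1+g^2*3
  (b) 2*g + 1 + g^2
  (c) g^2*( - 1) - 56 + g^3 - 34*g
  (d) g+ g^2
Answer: b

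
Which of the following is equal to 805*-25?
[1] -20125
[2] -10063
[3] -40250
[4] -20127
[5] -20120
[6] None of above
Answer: 1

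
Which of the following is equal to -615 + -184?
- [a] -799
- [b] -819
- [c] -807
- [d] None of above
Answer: a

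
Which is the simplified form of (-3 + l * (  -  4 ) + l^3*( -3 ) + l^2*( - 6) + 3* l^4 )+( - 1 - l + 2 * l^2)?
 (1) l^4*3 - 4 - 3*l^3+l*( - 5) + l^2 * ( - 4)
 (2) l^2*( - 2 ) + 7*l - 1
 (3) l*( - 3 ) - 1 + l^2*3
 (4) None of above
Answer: 1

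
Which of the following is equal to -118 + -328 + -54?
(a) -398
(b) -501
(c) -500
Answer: c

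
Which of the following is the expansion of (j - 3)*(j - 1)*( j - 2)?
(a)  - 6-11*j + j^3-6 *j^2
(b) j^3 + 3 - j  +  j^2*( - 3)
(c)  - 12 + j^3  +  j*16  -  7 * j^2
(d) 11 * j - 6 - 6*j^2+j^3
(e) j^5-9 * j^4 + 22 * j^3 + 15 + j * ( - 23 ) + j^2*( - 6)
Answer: d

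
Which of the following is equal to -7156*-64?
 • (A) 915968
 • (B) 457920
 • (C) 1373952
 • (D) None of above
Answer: D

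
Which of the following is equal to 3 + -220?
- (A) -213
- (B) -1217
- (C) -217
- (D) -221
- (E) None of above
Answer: C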